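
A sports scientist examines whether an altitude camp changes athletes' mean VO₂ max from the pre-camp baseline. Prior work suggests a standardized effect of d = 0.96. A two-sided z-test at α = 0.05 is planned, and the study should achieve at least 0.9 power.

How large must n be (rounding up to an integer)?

For power 0.9 need Φ(δ − z_{0.025}) = 0.9, so δ = z_{0.025} + z_{0.10} = 1.960 + 1.282 = 3.242.
(For δ > 0 the lower-tail rejection region contributes negligibly to power, so the one-term inversion is standard.)
δ = d·√n ⇒ n = (δ/d)² = (3.242 / 0.96)² = 11.40.
Round up to the next whole unit.

n = 12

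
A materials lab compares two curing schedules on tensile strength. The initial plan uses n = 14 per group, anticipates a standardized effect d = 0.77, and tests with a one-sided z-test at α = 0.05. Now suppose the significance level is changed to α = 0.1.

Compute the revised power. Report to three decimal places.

δ = d·√(n/2) = 0.77 × √(14/2) = 2.0372 (unchanged). New critical value: z_{0.1} = 1.282.
Revised power = P(Z > 1.282 − δ) = Φ(0.756) = 0.7751.

Power ≈ 0.775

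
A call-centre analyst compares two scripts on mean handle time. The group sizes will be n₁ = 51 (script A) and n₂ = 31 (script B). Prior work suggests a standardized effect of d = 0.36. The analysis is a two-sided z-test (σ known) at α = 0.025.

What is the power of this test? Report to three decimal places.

Noncentrality parameter: δ = d / √(1/n₁ + 1/n₂) = 0.36 / √(1/51 + 1/31) = 1.5807
Critical value for a two-sided test at α = 0.025: z_{α/2} = 2.241.
Power = Φ(δ − 2.241) + Φ(−δ − 2.241) = Φ(-0.661) + Φ(-3.822) = 0.2544 + 0.0001 = 0.2545.

Power ≈ 0.254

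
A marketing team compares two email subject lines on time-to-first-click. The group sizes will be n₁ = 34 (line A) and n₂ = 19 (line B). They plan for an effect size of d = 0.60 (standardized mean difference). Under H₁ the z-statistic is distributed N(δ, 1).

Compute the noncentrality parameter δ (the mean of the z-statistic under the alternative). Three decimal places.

δ = d / √(1/n₁ + 1/n₂) = 0.60 / √(1/34 + 1/19) = 2.0947

δ ≈ 2.095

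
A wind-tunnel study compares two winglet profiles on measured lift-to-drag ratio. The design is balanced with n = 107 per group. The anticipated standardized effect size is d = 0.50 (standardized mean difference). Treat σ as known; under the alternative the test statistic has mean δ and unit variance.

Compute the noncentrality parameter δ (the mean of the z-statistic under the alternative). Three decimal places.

δ = d·√(n/2) = 0.50 × √(107/2) = 3.6572

δ ≈ 3.657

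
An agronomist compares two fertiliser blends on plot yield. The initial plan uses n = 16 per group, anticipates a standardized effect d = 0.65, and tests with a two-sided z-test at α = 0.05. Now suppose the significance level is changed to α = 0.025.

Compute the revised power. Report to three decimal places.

δ = d·√(n/2) = 0.65 × √(16/2) = 1.8385 (unchanged). New critical value: z_{0.0125} = 2.241.
Revised power = Φ(δ − 2.241) + Φ(−δ − 2.241) = Φ(-0.403) + Φ(-4.080) = 0.3435 + 0.0000 = 0.3435.

Power ≈ 0.344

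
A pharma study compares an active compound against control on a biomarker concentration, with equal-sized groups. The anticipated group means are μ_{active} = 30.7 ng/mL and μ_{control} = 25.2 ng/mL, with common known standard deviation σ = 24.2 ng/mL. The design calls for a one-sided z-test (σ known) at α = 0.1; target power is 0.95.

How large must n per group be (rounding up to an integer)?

Standardized effect: d = |μ_{active} − μ_{control}| / σ = |30.7 − 25.2| / 24.2 = 0.2273
For power 0.95 need Φ(δ − z_{0.1}) = 0.95, so δ = z_{0.1} + z_{0.05} = 1.282 + 1.645 = 2.926.
δ = d·√(n/2) ⇒ n = 2(δ/d)² = 2 × (2.926 / 0.2273)² = 331.59.
Rounding up, n = 332 per group.

n = 332 per group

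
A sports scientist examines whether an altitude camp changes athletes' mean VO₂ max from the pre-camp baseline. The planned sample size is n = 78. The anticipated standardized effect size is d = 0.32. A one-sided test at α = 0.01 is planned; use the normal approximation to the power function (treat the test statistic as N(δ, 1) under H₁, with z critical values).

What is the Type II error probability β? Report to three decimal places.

Noncentrality parameter: δ = d·√n = 0.32 × √78 = 2.8262
Critical value for a one-sided test at α = 0.01: z_α = 2.326.
Power = P(Z > 2.326 − δ) = Φ(0.500) = 0.6914.
Type II error: β = 1 − power = 1 − 0.6914 = 0.3086.

β ≈ 0.309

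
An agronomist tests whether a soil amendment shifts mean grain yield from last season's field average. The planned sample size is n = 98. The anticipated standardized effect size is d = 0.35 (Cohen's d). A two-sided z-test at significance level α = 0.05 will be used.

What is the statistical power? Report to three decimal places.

Noncentrality parameter: δ = d·√n = 0.35 × √98 = 3.4648
Two-sided α = 0.05 → critical value z_{0.025} = 1.960.
Power = Φ(δ − 1.960) + Φ(−δ − 1.960) = Φ(1.505) + Φ(-5.425) = 0.9338 + 0.0000 = 0.9338.

Power ≈ 0.934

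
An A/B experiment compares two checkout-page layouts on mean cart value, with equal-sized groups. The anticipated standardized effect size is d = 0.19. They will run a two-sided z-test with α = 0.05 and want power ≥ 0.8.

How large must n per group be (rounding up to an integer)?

For power 0.8 need Φ(δ − z_{0.025}) = 0.8, so δ = z_{0.025} + z_{0.20} = 1.960 + 0.842 = 2.802.
(The Φ(−δ − z_{α/2}) term is vanishingly small for δ > 0 and is dropped in the standard sample-size formula.)
δ = d·√(n/2) ⇒ n = 2(δ/d)² = 2 × (2.802 / 0.19)² = 434.84.
Rounding up, n = 435 per group.

n = 435 per group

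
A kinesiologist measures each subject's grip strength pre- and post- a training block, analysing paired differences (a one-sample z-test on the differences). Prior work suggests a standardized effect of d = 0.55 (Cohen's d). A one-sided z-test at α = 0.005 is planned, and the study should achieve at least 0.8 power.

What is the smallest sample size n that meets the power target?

Set Φ(δ − 2.576) = 0.8; then δ − 2.576 = Φ⁻¹(0.8) = 0.842, giving δ = 3.417.
δ = d·√n ⇒ n = (δ/d)² = (3.417 / 0.55)² = 38.61.
Rounding up, n = 39.

n = 39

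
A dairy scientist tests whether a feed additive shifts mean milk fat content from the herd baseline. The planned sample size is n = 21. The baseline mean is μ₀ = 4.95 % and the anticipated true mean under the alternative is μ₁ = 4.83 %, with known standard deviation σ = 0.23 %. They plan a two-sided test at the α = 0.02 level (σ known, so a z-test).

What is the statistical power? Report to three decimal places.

Standardized effect: d = |μ₁ − μ₀| / σ = |4.83 − 4.95| / 0.23 = 0.5217
Noncentrality parameter: δ = d·√n = 0.5217 × √21 = 2.3909
Critical value for a two-sided test at α = 0.02: z_{α/2} = 2.326.
Power = Φ(δ − 2.326) + Φ(−δ − 2.326) = Φ(0.065) + Φ(-4.717) = 0.5257 + 0.0000 = 0.5257.

Power ≈ 0.526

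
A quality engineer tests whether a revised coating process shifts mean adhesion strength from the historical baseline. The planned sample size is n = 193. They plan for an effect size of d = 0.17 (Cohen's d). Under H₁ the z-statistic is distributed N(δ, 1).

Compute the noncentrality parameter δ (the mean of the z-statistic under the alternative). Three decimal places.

δ = d·√n = 0.17 × √193 = 2.3617

δ ≈ 2.362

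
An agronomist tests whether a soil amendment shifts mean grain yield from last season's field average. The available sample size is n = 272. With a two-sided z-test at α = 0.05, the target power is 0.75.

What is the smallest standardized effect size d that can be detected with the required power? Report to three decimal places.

Need Φ(δ − 1.960) = 0.75, so δ = 1.960 + 0.674 = 2.634.
(Lower-tail contribution to power is negligible for δ > 0.)
δ = d·√n ⇒ d = δ/√n = 2.634/√272 = 0.1597.

d ≈ 0.160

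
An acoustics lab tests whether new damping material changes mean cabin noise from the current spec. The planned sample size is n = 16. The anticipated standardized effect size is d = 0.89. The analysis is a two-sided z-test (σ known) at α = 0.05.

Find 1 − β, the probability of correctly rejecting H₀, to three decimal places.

Noncentrality parameter: δ = d·√n = 0.89 × √16 = 3.5600
Two-sided α = 0.05 → critical value z_{0.025} = 1.960.
Power = Φ(δ − 1.960) + Φ(−δ − 1.960) = Φ(1.600) + Φ(-5.520) = 0.9452 + 0.0000 = 0.9452.

Power ≈ 0.945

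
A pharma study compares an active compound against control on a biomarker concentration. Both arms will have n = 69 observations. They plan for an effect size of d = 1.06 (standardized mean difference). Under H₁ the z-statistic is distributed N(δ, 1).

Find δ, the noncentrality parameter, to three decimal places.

The noncentrality parameter scales effect size by the design's sample-size factor: δ = d·√(n/2) = 1.06 × √(69/2) = 6.2261

δ ≈ 6.226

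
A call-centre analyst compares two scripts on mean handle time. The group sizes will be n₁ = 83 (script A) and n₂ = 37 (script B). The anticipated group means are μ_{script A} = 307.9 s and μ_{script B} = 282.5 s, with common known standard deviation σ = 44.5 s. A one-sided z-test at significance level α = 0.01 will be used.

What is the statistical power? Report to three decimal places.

Power ≈ 0.713

Standardized effect: d = |μ_{script A} − μ_{script B}| / σ = |307.9 − 282.5| / 44.5 = 0.5708
Noncentrality parameter: δ = d / √(1/n₁ + 1/n₂) = 0.5708 / √(1/83 + 1/37) = 2.8875
Critical value for a one-sided test at α = 0.01: z_α = 2.326.
Power = Φ(δ − 2.326) = Φ(0.561) = 0.7127.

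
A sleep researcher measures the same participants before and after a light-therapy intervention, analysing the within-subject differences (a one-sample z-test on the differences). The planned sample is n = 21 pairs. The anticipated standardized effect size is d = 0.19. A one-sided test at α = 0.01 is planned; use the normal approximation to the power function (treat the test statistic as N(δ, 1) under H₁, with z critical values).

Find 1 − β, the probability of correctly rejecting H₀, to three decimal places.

Noncentrality parameter: δ = d·√n = 0.19 × √21 = 0.8707
Critical value for a one-sided test at α = 0.01: z_α = 2.326.
Power = P(Z > 2.326 − δ) = Φ(-1.456) = 0.0727.

Power ≈ 0.073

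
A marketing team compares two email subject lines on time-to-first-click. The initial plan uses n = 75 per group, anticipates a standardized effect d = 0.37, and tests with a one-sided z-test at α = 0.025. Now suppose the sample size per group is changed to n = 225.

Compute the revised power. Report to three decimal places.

Power ≈ 0.975

With n = 225 per group: δ = d·√(n/2) = 0.37 × √(225/2) = 3.9244. Critical value z_{0.025} = 1.960.
Revised power = P(Z > 1.960 − δ) = Φ(1.964) = 0.9753.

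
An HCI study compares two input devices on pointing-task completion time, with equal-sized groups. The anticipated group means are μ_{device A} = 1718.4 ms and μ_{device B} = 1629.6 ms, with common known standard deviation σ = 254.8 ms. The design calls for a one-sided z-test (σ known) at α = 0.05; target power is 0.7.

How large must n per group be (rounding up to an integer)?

Standardized effect: d = |μ_{device A} − μ_{device B}| / σ = |1718.4 − 1629.6| / 254.8 = 0.3485
For power 0.7 need Φ(δ − z_{0.05}) = 0.7, so δ = z_{0.05} + z_{0.30} = 1.645 + 0.524 = 2.169.
δ = d·√(n/2) ⇒ n = 2(δ/d)² = 2 × (2.169 / 0.3485)² = 77.49.
Rounding up, n = 78 per group.

n = 78 per group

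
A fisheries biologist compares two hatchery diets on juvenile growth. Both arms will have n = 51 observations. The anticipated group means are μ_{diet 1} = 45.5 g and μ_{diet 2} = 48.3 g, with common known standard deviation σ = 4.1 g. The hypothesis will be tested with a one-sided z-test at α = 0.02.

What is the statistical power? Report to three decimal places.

Standardized effect: d = |μ_{diet 1} − μ_{diet 2}| / σ = |45.5 − 48.3| / 4.1 = 0.6829
Noncentrality parameter: δ = d·√(n/2) = 0.6829 × √(51/2) = 3.4486
Critical value for a one-sided test at α = 0.02: z_α = 2.054.
Power = Φ(δ − 2.054) = Φ(1.395) = 0.9185.

Power ≈ 0.918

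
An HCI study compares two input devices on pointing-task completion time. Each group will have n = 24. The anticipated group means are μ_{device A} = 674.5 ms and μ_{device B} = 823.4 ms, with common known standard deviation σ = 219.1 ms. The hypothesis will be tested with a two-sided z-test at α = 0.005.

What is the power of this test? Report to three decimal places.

Standardized effect: d = |μ_{device A} − μ_{device B}| / σ = |674.5 − 823.4| / 219.1 = 0.6796
Noncentrality parameter: δ = d·√(n/2) = 0.6796 × √(24/2) = 2.3542
Critical value for a two-sided test at α = 0.005: z_{α/2} = 2.807.
Power = Φ(δ − 2.807) + Φ(−δ − 2.807) = Φ(-0.453) + Φ(-5.161) = 0.3253 + 0.0000 = 0.3253.

Power ≈ 0.325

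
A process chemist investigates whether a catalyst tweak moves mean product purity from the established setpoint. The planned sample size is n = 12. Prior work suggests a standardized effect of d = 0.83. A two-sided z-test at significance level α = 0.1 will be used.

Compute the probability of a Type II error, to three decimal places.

β ≈ 0.109

Noncentrality parameter: δ = d·√n = 0.83 × √12 = 2.8752
Two-sided α = 0.1 → critical value z_{0.05} = 1.645.
Power = Φ(δ − 1.645) + Φ(−δ − 1.645) = Φ(1.230) + Φ(-4.520) = 0.8907 + 0.0000 = 0.8907.
Type II error: β = 1 − power = 1 − 0.8907 = 0.1093.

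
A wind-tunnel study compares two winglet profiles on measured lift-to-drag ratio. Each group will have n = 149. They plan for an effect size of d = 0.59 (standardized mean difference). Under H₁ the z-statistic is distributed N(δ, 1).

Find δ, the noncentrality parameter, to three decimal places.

δ = d·√(n/2) = 0.59 × √(149/2) = 5.0925

δ ≈ 5.092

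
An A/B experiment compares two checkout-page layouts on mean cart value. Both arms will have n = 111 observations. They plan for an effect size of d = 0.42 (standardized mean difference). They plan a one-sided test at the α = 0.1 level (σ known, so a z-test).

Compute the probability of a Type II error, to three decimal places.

Noncentrality parameter: δ = d·√(n/2) = 0.42 × √(111/2) = 3.1289
One-sided α = 0.1 → critical value z_{0.1} = 1.282.
Power = Φ(δ − 1.282) = Φ(1.847) = 0.9677.
Type II error: β = 1 − power = 1 − 0.9677 = 0.0323.

β ≈ 0.032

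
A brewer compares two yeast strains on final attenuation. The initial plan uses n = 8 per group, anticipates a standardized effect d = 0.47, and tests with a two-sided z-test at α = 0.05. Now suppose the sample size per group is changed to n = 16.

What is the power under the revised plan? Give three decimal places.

With n = 16 per group: δ = d·√(n/2) = 0.47 × √(16/2) = 1.3294. Critical value z_{0.025} = 1.960.
Revised power = Φ(δ − 1.960) + Φ(−δ − 1.960) = Φ(-0.631) + Φ(-3.289) = 0.2641 + 0.0005 = 0.2647.

Power ≈ 0.265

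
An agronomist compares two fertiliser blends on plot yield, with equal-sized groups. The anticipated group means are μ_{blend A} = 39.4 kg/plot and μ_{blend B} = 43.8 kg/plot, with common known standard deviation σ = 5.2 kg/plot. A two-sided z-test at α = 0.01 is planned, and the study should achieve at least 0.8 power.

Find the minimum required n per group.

Standardized effect: d = |μ_{blend A} − μ_{blend B}| / σ = |39.4 − 43.8| / 5.2 = 0.8462
Set Φ(δ − 2.576) = 0.8; then δ − 2.576 = Φ⁻¹(0.8) = 0.842, giving δ = 3.417.
(The Φ(−δ − z_{α/2}) term is vanishingly small for δ > 0 and is dropped in the standard sample-size formula.)
δ = d·√(n/2) ⇒ n = 2(δ/d)² = 2 × (3.417 / 0.8462)² = 32.62.
Round up to the next whole unit.

n = 33 per group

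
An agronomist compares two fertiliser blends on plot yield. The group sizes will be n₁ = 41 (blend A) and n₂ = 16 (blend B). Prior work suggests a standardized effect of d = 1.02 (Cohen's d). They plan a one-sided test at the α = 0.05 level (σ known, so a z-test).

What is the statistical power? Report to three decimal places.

Noncentrality parameter: δ = d / √(1/n₁ + 1/n₂) = 1.02 / √(1/41 + 1/16) = 3.4603
Critical value for a one-sided test at α = 0.05: z_α = 1.645.
Power = P(Z > 1.645 − δ) = Φ(1.815) = 0.9653.

Power ≈ 0.965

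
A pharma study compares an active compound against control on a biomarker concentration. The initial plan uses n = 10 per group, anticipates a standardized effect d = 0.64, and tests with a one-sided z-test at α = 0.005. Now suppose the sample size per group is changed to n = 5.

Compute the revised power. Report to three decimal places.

Power ≈ 0.059

With n = 5 per group: δ = d·√(n/2) = 0.64 × √(5/2) = 1.0119. Critical value z_{0.005} = 2.576.
Revised power = Φ(δ − 2.576) = Φ(-1.564) = 0.0589.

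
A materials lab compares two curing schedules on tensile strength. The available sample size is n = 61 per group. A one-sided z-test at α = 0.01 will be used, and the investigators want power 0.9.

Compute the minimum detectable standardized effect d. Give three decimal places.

Required noncentrality: δ = z_{0.01} + z_{0.10} = 2.326 + 1.282 = 3.608.
δ = d·√(n/2) ⇒ d = δ/√(n/2) = 3.608/√(61/2) = 0.6533.

d ≈ 0.653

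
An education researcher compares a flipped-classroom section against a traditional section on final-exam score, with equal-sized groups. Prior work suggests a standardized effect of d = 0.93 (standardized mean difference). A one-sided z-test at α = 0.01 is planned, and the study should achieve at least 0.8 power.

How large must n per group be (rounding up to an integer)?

Set Φ(δ − 2.326) = 0.8; then δ − 2.326 = Φ⁻¹(0.8) = 0.842, giving δ = 3.168.
δ = d·√(n/2) ⇒ n = 2(δ/d)² = 2 × (3.168 / 0.93)² = 23.21.
Round up to the next whole unit.

n = 24 per group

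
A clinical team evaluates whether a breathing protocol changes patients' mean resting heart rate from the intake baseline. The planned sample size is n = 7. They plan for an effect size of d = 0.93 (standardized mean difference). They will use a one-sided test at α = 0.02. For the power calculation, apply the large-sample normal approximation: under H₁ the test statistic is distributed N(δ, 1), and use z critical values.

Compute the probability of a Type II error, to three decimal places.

Noncentrality parameter: δ = d·√n = 0.93 × √7 = 2.4605
One-sided α = 0.02 → critical value z_{0.02} = 2.054.
Power = Φ(δ − 2.054) = Φ(0.407) = 0.6579.
Type II error: β = 1 − power = 1 − 0.6579 = 0.3421.

β ≈ 0.342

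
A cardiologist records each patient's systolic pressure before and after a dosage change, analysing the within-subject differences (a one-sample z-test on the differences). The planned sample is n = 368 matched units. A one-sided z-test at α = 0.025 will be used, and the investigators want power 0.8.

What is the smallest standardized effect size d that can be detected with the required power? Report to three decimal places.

Need Φ(δ − 1.960) = 0.8, so δ = 1.960 + 0.842 = 2.802.
δ = d·√n ⇒ d = δ/√n = 2.802/√368 = 0.1460.

d ≈ 0.146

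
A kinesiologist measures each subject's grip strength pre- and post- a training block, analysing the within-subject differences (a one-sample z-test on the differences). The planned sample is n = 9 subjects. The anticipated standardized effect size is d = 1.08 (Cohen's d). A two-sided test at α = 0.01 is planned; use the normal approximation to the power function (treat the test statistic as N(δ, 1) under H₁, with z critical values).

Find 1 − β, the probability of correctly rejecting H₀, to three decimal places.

Noncentrality parameter: δ = d·√n = 1.08 × √9 = 3.2400
Two-sided α = 0.01 → critical value z_{0.005} = 2.576.
Power = Φ(δ − 2.576) + Φ(−δ − 2.576) = Φ(0.664) + Φ(-5.816) = 0.7467 + 0.0000 = 0.7467.

Power ≈ 0.747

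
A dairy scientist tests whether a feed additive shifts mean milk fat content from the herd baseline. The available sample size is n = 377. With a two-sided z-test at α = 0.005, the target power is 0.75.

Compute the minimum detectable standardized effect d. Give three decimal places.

Need Φ(δ − 2.807) = 0.75, so δ = 2.807 + 0.674 = 3.482.
(Lower-tail contribution to power is negligible for δ > 0.)
δ = d·√n ⇒ d = δ/√n = 3.482/√377 = 0.1793.

d ≈ 0.179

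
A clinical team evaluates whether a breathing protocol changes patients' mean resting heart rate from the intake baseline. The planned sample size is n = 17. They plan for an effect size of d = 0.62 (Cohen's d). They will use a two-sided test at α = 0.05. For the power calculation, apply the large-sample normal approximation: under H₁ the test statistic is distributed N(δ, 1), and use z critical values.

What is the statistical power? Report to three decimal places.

Power ≈ 0.725

Noncentrality parameter: δ = d·√n = 0.62 × √17 = 2.5563
Two-sided α = 0.05 → critical value z_{0.025} = 1.960.
Power = Φ(δ − 1.960) + Φ(−δ − 1.960) = Φ(0.596) + Φ(-4.516) = 0.7245 + 0.0000 = 0.7245.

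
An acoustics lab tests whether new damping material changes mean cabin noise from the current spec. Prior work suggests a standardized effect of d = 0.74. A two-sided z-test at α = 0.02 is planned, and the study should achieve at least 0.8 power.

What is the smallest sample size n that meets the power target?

n = 19

For power 0.8 need Φ(δ − z_{0.01}) = 0.8, so δ = z_{0.01} + z_{0.20} = 2.326 + 0.842 = 3.168.
(Ignoring the negligible lower-tail rejection probability gives the usual closed-form inversion.)
δ = d·√n ⇒ n = (δ/d)² = (3.168 / 0.74)² = 18.33.
Rounding up, n = 19.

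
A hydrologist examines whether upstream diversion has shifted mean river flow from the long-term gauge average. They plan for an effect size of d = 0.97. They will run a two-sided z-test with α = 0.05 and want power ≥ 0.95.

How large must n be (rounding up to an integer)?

Set Φ(δ − 1.960) = 0.95; then δ − 1.960 = Φ⁻¹(0.95) = 1.645, giving δ = 3.605.
(For δ > 0 the lower-tail rejection region contributes negligibly to power, so the one-term inversion is standard.)
δ = d·√n ⇒ n = (δ/d)² = (3.605 / 0.97)² = 13.81.
Round up to the next whole unit.

n = 14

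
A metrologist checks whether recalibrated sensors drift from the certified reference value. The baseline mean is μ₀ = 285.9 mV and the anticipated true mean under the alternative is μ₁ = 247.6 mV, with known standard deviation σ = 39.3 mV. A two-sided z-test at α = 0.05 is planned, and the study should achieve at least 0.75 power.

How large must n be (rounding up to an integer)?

n = 8

Standardized effect: d = |μ₁ − μ₀| / σ = |247.6 − 285.9| / 39.3 = 0.9746
For power 0.75 need Φ(δ − z_{0.025}) = 0.75, so δ = z_{0.025} + z_{0.25} = 1.960 + 0.674 = 2.634.
(The Φ(−δ − z_{α/2}) term is vanishingly small for δ > 0 and is dropped in the standard sample-size formula.)
δ = d·√n ⇒ n = (δ/d)² = (2.634 / 0.9746)² = 7.31.
Rounding up, n = 8.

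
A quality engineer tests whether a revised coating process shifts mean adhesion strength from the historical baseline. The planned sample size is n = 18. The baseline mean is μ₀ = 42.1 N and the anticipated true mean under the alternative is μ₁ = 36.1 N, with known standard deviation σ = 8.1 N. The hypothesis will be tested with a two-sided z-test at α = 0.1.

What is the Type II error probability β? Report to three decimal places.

Standardized effect: d = |μ₁ − μ₀| / σ = |36.1 − 42.1| / 8.1 = 0.7407
Noncentrality parameter: δ = d·√n = 0.7407 × √18 = 3.1427
Critical value for a two-sided test at α = 0.1: z_{α/2} = 1.645.
Power = Φ(δ − 1.645) + Φ(−δ − 1.645) = Φ(1.498) + Φ(-4.788) = 0.9329 + 0.0000 = 0.9329.
Type II error: β = 1 − power = 1 − 0.9329 = 0.0671.

β ≈ 0.067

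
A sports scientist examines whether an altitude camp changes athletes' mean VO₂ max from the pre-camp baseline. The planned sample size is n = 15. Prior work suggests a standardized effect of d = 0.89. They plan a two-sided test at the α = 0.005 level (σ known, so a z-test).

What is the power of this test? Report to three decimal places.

Noncentrality parameter: δ = d·√n = 0.89 × √15 = 3.4470
Two-sided α = 0.005 → critical value z_{0.0025} = 2.807.
Power = Φ(δ − 2.807) + Φ(−δ − 2.807) = Φ(0.640) + Φ(-6.254) = 0.7389 + 0.0000 = 0.7389.

Power ≈ 0.739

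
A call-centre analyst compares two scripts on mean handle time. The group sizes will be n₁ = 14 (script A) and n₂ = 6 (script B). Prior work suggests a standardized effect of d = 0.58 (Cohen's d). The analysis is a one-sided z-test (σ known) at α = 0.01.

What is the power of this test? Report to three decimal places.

Noncentrality parameter: δ = d / √(1/n₁ + 1/n₂) = 0.58 / √(1/14 + 1/6) = 1.1886
One-sided α = 0.01 → critical value z_{0.01} = 2.326.
Power = P(Z > 2.326 − δ) = Φ(-1.138) = 0.1276.

Power ≈ 0.128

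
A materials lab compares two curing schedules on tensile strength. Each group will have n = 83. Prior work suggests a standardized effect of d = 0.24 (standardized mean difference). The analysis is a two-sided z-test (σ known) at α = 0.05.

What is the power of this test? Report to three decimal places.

Power ≈ 0.340

Noncentrality parameter: δ = d·√(n/2) = 0.24 × √(83/2) = 1.5461
Critical value for a two-sided test at α = 0.05: z_{α/2} = 1.960.
Power = Φ(δ − 1.960) + Φ(−δ − 1.960) = Φ(-0.414) + Φ(-3.506) = 0.3395 + 0.0002 = 0.3397.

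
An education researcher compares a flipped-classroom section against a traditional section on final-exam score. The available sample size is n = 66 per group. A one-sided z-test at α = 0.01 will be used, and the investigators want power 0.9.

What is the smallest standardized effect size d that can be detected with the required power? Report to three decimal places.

d ≈ 0.628

Need Φ(δ − 2.326) = 0.9, so δ = 2.326 + 1.282 = 3.608.
δ = d·√(n/2) ⇒ d = δ/√(n/2) = 3.608/√(66/2) = 0.6281.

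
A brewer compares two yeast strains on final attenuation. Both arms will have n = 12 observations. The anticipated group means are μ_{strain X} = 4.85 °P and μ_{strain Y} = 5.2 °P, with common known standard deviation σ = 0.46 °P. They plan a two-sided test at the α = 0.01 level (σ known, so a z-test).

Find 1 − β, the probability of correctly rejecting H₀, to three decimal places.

Power ≈ 0.238

Standardized effect: d = |μ_{strain X} − μ_{strain Y}| / σ = |4.85 − 5.2| / 0.46 = 0.7609
Noncentrality parameter: δ = d·√(n/2) = 0.7609 × √(12/2) = 1.8637
Two-sided α = 0.01 → critical value z_{0.005} = 2.576.
Power = Φ(δ − 2.576) + Φ(−δ − 2.576) = Φ(-0.712) + Φ(-4.440) = 0.2382 + 0.0000 = 0.2382.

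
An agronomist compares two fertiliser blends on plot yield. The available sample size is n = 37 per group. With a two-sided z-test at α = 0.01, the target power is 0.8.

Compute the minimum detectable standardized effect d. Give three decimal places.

Need Φ(δ − 2.576) = 0.8, so δ = 2.576 + 0.842 = 3.417.
(The second rejection-region term Φ(−δ − z_{α/2}) is negligible and dropped.)
δ = d·√(n/2) ⇒ d = δ/√(n/2) = 3.417/√(37/2) = 0.7945.

d ≈ 0.795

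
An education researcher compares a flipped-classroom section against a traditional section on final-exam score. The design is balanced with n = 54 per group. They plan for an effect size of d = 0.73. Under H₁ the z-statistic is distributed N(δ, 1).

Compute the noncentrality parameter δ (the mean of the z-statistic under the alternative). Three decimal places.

δ ≈ 3.793

The noncentrality parameter scales effect size by the design's sample-size factor: δ = d·√(n/2) = 0.73 × √(54/2) = 3.7932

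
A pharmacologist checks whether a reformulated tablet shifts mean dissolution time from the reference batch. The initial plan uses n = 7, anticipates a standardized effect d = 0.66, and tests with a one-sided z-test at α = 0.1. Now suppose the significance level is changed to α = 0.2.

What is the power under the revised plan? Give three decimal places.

δ = d·√n = 0.66 × √7 = 1.7462 (unchanged). New critical value: z_{0.2} = 0.842.
Revised power = P(Z > 0.842 − δ) = Φ(0.905) = 0.8172.

Power ≈ 0.817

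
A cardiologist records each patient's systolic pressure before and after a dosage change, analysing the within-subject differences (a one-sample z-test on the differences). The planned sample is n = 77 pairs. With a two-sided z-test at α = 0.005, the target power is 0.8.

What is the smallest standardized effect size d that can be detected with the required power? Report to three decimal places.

Need Φ(δ − 2.807) = 0.8, so δ = 2.807 + 0.842 = 3.649.
(Lower-tail contribution to power is negligible for δ > 0.)
δ = d·√n ⇒ d = δ/√n = 3.649/√77 = 0.4158.

d ≈ 0.416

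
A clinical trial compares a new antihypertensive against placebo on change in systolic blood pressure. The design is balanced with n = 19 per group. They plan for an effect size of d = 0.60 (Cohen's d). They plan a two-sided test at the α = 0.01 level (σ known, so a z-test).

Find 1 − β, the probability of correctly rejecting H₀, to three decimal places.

Power ≈ 0.234

Noncentrality parameter: δ = d·√(n/2) = 0.60 × √(19/2) = 1.8493
Two-sided α = 0.01 → critical value z_{0.005} = 2.576.
Power = Φ(δ − 2.576) + Φ(−δ − 2.576) = Φ(-0.727) + Φ(-4.425) = 0.2338 + 0.0000 = 0.2338.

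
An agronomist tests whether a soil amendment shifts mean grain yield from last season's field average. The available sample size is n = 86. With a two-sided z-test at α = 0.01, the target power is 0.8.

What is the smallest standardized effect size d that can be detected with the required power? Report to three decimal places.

d ≈ 0.369

Required noncentrality: δ = z_{0.005} + z_{0.20} = 2.576 + 0.842 = 3.417.
(Lower-tail contribution to power is negligible for δ > 0.)
δ = d·√n ⇒ d = δ/√n = 3.417/√86 = 0.3685.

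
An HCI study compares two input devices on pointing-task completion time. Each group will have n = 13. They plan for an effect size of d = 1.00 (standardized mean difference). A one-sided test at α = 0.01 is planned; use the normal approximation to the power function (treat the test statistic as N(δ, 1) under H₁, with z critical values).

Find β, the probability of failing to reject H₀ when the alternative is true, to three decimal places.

β ≈ 0.412

Noncentrality parameter: δ = d·√(n/2) = 1.00 × √(13/2) = 2.5495
One-sided α = 0.01 → critical value z_{0.01} = 2.326.
Power = Φ(δ − 2.326) = Φ(0.223) = 0.5883.
Type II error: β = 1 − power = 1 − 0.5883 = 0.4117.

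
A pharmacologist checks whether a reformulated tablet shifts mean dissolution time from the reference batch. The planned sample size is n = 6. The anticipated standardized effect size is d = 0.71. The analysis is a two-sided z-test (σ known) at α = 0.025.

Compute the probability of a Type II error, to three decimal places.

β ≈ 0.692

Noncentrality parameter: δ = d·√n = 0.71 × √6 = 1.7391
Critical value for a two-sided test at α = 0.025: z_{α/2} = 2.241.
Power = Φ(δ − 2.241) + Φ(−δ − 2.241) = Φ(-0.502) + Φ(-3.981) = 0.3077 + 0.0000 = 0.3078.
Type II error: β = 1 − power = 1 − 0.3078 = 0.6922.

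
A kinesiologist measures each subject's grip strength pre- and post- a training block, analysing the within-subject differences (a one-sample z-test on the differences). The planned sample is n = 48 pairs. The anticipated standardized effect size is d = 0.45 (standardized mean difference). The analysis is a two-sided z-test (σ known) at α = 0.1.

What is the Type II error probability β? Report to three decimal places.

Noncentrality parameter: δ = d·√n = 0.45 × √48 = 3.1177
Two-sided α = 0.1 → critical value z_{0.05} = 1.645.
Power = Φ(δ − 1.645) + Φ(−δ − 1.645) = Φ(1.473) + Φ(-4.763) = 0.9296 + 0.0000 = 0.9296.
Type II error: β = 1 − power = 1 − 0.9296 = 0.0704.

β ≈ 0.070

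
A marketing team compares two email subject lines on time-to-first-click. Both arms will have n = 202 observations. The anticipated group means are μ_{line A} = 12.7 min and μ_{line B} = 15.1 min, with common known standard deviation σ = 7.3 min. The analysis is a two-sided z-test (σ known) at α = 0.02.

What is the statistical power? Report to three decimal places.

Standardized effect: d = |μ_{line A} − μ_{line B}| / σ = |12.7 − 15.1| / 7.3 = 0.3288
Noncentrality parameter: δ = d·√(n/2) = 0.3288 × √(202/2) = 3.3041
Two-sided α = 0.02 → critical value z_{0.01} = 2.326.
Power = Φ(δ − 2.326) + Φ(−δ − 2.326) = Φ(0.978) + Φ(-5.630) = 0.8359 + 0.0000 = 0.8359.

Power ≈ 0.836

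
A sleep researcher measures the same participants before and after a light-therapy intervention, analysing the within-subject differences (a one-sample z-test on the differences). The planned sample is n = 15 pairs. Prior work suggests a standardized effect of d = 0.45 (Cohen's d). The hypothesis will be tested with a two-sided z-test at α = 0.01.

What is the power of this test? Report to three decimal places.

Noncentrality parameter: δ = d·√n = 0.45 × √15 = 1.7428
Critical value for a two-sided test at α = 0.01: z_{α/2} = 2.576.
Power = Φ(δ − 2.576) + Φ(−δ − 2.576) = Φ(-0.833) + Φ(-4.319) = 0.2024 + 0.0000 = 0.2024.

Power ≈ 0.202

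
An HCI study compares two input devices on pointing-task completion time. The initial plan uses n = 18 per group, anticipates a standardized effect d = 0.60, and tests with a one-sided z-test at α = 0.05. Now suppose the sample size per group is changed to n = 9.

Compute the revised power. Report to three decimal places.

With n = 9 per group: δ = d·√(n/2) = 0.60 × √(9/2) = 1.2728. Critical value z_{0.05} = 1.645.
Revised power = P(Z > 1.645 − δ) = Φ(-0.372) = 0.3549.

Power ≈ 0.355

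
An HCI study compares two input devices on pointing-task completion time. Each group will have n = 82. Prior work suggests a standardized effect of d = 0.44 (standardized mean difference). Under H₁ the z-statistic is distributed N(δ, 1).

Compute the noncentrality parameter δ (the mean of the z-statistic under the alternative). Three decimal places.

δ ≈ 2.817

δ = d·√(n/2) = 0.44 × √(82/2) = 2.8174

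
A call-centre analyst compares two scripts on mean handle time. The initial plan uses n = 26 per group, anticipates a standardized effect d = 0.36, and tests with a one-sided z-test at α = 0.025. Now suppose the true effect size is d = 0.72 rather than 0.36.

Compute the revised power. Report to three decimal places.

With d = 0.72: δ = d·√(n/2) = 0.72 × √(26/2) = 2.5960. Critical value z_{0.025} = 1.960.
Revised power = Φ(δ − 1.960) = Φ(0.636) = 0.7376.

Power ≈ 0.738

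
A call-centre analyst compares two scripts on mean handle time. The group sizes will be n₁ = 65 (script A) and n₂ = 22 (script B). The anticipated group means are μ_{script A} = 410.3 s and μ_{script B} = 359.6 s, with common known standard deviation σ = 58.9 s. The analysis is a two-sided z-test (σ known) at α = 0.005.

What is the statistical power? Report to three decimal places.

Power ≈ 0.753

Standardized effect: d = |μ_{script A} − μ_{script B}| / σ = |410.3 − 359.6| / 58.9 = 0.8608
Noncentrality parameter: δ = d / √(1/n₁ + 1/n₂) = 0.8608 / √(1/65 + 1/22) = 3.4898
Critical value for a two-sided test at α = 0.005: z_{α/2} = 2.807.
Power = Φ(δ − 2.807) + Φ(−δ − 2.807) = Φ(0.683) + Φ(-6.297) = 0.7526 + 0.0000 = 0.7526.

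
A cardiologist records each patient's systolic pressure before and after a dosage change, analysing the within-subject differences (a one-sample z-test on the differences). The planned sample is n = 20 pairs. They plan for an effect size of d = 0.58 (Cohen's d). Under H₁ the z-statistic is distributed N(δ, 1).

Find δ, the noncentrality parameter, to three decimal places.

δ ≈ 2.594

The noncentrality parameter scales effect size by the design's sample-size factor: δ = d·√n = 0.58 × √20 = 2.5938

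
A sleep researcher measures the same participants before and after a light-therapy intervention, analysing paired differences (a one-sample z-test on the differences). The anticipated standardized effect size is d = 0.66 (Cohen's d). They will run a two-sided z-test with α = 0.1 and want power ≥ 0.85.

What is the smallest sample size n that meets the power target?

For power 0.85 need Φ(δ − z_{0.05}) = 0.85, so δ = z_{0.05} + z_{0.15} = 1.645 + 1.036 = 2.681.
(For δ > 0 the lower-tail rejection region contributes negligibly to power, so the one-term inversion is standard.)
δ = d·√n ⇒ n = (δ/d)² = (2.681 / 0.66)² = 16.50.
Round up to the next whole unit.

n = 17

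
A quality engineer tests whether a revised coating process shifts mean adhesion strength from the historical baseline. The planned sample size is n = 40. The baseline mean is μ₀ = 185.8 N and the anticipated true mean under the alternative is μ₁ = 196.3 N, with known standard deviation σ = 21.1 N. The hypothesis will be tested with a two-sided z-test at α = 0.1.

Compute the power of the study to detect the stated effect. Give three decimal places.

Power ≈ 0.934

Standardized effect: d = |μ₁ − μ₀| / σ = |196.3 − 185.8| / 21.1 = 0.4976
Noncentrality parameter: δ = d·√n = 0.4976 × √40 = 3.1473
Two-sided α = 0.1 → critical value z_{0.05} = 1.645.
Power = Φ(δ − 1.645) + Φ(−δ − 1.645) = Φ(1.502) + Φ(-4.792) = 0.9335 + 0.0000 = 0.9335.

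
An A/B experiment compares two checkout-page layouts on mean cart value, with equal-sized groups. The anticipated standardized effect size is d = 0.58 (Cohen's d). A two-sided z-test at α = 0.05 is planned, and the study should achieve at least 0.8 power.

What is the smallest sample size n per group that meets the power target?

Set Φ(δ − 1.960) = 0.8; then δ − 1.960 = Φ⁻¹(0.8) = 0.842, giving δ = 2.802.
(Ignoring the negligible lower-tail rejection probability gives the usual closed-form inversion.)
δ = d·√(n/2) ⇒ n = 2(δ/d)² = 2 × (2.802 / 0.58)² = 46.66.
Rounding up, n = 47 per group.

n = 47 per group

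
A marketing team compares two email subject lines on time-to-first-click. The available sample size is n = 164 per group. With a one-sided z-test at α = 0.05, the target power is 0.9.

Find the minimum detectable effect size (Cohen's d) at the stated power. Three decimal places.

d ≈ 0.323

Need Φ(δ − 1.645) = 0.9, so δ = 1.645 + 1.282 = 2.926.
δ = d·√(n/2) ⇒ d = δ/√(n/2) = 2.926/√(164/2) = 0.3232.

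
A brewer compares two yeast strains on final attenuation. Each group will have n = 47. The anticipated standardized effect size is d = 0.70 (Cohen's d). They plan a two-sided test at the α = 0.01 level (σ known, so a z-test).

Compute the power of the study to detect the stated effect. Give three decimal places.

Power ≈ 0.793

Noncentrality parameter: δ = d·√(n/2) = 0.70 × √(47/2) = 3.3934
Two-sided α = 0.01 → critical value z_{0.005} = 2.576.
Power = Φ(δ − 2.576) + Φ(−δ − 2.576) = Φ(0.818) + Φ(-5.969) = 0.7932 + 0.0000 = 0.7932.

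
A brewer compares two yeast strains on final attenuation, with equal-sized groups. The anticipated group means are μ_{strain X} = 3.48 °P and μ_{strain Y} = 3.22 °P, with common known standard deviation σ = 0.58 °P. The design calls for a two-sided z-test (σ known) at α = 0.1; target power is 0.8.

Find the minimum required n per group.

Standardized effect: d = |μ_{strain X} − μ_{strain Y}| / σ = |3.48 − 3.22| / 0.58 = 0.4483
Set Φ(δ − 1.645) = 0.8; then δ − 1.645 = Φ⁻¹(0.8) = 0.842, giving δ = 2.486.
(Ignoring the negligible lower-tail rejection probability gives the usual closed-form inversion.)
δ = d·√(n/2) ⇒ n = 2(δ/d)² = 2 × (2.486 / 0.4483)² = 61.53.
Rounding up, n = 62 per group.

n = 62 per group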